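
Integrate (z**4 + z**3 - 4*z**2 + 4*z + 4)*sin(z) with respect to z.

Use integration by parts with u = z**4 + z**3 - 4*z**2 + 4*z + 4, dv = sin(z) dz, so v = -cos(z).
Apply parts 4 times (tabular method): alternate signs, differentiate u down to 0, integrate dv up.

-z**4*cos(z) + 4*z**3*sin(z) - z**3*cos(z) + 3*z**2*sin(z) + 16*z**2*cos(z) - 32*z*sin(z) + 2*z*cos(z) - 2*sin(z) - 36*cos(z) + C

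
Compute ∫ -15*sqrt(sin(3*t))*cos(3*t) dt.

-10*sin(3*t)**(3/2)/3 + C

Let u = sin(3*t), so du = (3*cos(3*t)) dt.
Rewriting, the integral becomes -5·∫ √u du = -5·(2/3)u^(3/2).
Substituting back, u = sin(3*t).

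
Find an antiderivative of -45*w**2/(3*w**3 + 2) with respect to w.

-5*log(3*w**3 + 2) + C

Let u = 3*w**3 + 2, so du = (9*w**2) dw.
Rewriting, the integral becomes -5·∫ 1/u du = -5·log(u).
Substituting back, u = 3*w**3 + 2.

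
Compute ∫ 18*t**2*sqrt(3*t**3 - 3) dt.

Let u = 3*t**3 - 3, so du = (9*t**2) dt.
Rewriting, the integral becomes 2·∫ √u du = 2·(2/3)u^(3/2).
Substituting back, u = 3*t**3 - 3.

4*(3*t**3 - 3)**(3/2)/3 + C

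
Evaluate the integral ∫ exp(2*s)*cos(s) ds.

exp(2*s)*sin(s)/5 + 2*exp(2*s)*cos(s)/5 + C

Let I denote the integral. Integrate by parts with u = cos(s), dv = exp(2*s) ds, so v = exp(2*s)/2: I = exp(2*s)*cos(s)/2 + (1/2)·∫ exp(2*s)*sin(s) ds.
Apply parts again with u = sin(s), dv = exp(2*s) ds: ∫ exp(2*s)*sin(s) ds = exp(2*s)*sin(s)/2 − (1/2)·I. Substituting back brings back I: I = exp(2*s)*sin(s)/4 + exp(2*s)*cos(s)/2 − (1/4)·I.
Solving for I: (1 + 1/4)·I equals the remaining terms, so I = (4/5)·(exp(2*s)*sin(s)/4 + exp(2*s)*cos(s)/2).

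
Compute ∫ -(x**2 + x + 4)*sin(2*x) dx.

x**2*cos(2*x)/2 - x*sin(2*x)/2 + x*cos(2*x)/2 - sin(2*x)/4 + 7*cos(2*x)/4 + C

Use integration by parts with u = x**2 + x + 4, dv = -sin(2*x) dx, so v = cos(2*x)/2.
Apply parts 2 times (tabular method): alternate signs, differentiate u down to 0, integrate dv up.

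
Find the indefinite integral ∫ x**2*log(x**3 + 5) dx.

x**3*log(x**3 + 5)/3 - x**3/3 + 5*log(x**3 + 5)/3 + C

Let u = x**3 + 5, so du = (3*x**2) dx.
The integral becomes (1/3)·∫ log(u) du; integrate by parts with u′=log(u), dv′=du.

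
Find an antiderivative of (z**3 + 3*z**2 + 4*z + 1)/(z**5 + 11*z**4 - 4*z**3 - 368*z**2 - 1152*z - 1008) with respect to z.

Factor the denominator: (z - 6)*(z + 2)**2*(z + 6)*(z + 7).
Partial-fraction decomposition: -223/(325*(z + 7)) + 131/(192*(z + 6)) - 199/(6400*(z + 2)) + 3/(160*(z + 2)**2) + 349/(9984*(z - 6)).
Integrate each term; A/(z−a) gives A·log|z−a|; A/(z−a)² gives −A/(z−a).

349*log(z - 6)/9984 - 199*log(z + 2)/6400 + 131*log(z + 6)/192 - 223*log(z + 7)/325 - 3/(160*z + 320) + C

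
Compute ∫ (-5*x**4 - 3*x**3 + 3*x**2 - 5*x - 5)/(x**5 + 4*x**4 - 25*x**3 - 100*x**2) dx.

3*log(x)/80 - 691*log(x - 5)/450 + 1025*log(x + 4)/144 - 531*log(x + 5)/50 - 1/(20*x) + C

Factor the denominator: x**2*(x - 5)*(x + 4)*(x + 5).
Partial-fraction decomposition: -531/(50*(x + 5)) + 1025/(144*(x + 4)) - 691/(450*(x - 5)) + 3/(80*x) + 1/(20*x**2).
Integrate each term; A/(x−a) gives A·log|x−a|; A/(x−a)² gives −A/(x−a).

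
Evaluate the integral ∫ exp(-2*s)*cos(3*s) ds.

3*exp(-2*s)*sin(3*s)/13 - 2*exp(-2*s)*cos(3*s)/13 + C

Let I denote the integral. Integrate by parts with u = cos(3*s), dv = exp(-2*s) ds, so v = -exp(-2*s)/2: I = -exp(-2*s)*cos(3*s)/2 − (3/2)·∫ exp(-2*s)*sin(3*s) ds.
Apply parts again with u = sin(3*s), dv = exp(-2*s) ds: ∫ exp(-2*s)*sin(3*s) ds = -exp(-2*s)*sin(3*s)/2 + (3/2)·I. Substituting back brings back I: I = 3*exp(-2*s)*sin(3*s)/4 - exp(-2*s)*cos(3*s)/2 − (9/4)·I.
Solving for I: (1 + 9/4)·I equals the remaining terms, so I = (4/13)·(3*exp(-2*s)*sin(3*s)/4 - exp(-2*s)*cos(3*s)/2).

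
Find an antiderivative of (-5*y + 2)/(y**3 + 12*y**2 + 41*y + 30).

Factor the denominator: (y + 1)*(y + 5)*(y + 6).
Partial-fraction decomposition: 32/(5*(y + 6)) - 27/(4*(y + 5)) + 7/(20*(y + 1)).
Integrate each term: A/(y−a) contributes A·log|y−a|.

7*log(y + 1)/20 - 27*log(y + 5)/4 + 32*log(y + 6)/5 + C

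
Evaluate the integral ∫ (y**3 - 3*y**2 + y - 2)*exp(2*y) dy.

Use integration by parts with u = y**3 - 3*y**2 + y - 2, dv = exp(2*y) dy, so v = exp(2*y)/2.
Apply parts 3 times (tabular method): alternate signs, differentiate u down to 0, integrate dv up.

(4*y**3 - 18*y**2 + 22*y - 19)*exp(2*y)/8 + C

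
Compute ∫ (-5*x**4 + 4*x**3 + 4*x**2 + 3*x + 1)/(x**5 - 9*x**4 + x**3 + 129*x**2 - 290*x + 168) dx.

Factor the denominator: (x - 7)*(x - 3)*(x - 2)*(x - 1)*(x + 4).
Partial-fraction decomposition: -1483/(2310*(x + 4)) - 7/(60*(x - 1)) - 5/(6*(x - 2)) + 251/(56*(x - 3)) - 2083/(264*(x - 7)).
Integrate each term: A/(x−a) contributes A·log|x−a|.

-2083*log(x - 7)/264 + 251*log(x - 3)/56 - 5*log(x - 2)/6 - 7*log(x - 1)/60 - 1483*log(x + 4)/2310 + C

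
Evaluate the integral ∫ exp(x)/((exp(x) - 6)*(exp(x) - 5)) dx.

Let u = e^x, du = e^x dx.
The integral becomes ∫ du/((u-5)(u-6)); decompose into partial fractions.

log(exp(x) - 6) - log(exp(x) - 5) + C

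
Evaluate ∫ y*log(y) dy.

y**2*log(y)/2 - y**2/4 + C

Use integration by parts with u = log(y), dv = y dy.
Then du = 1/y dy and v = y**2/2.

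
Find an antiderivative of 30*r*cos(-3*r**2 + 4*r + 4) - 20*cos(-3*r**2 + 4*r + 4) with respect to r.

-5*sin(-3*r**2 + 4*r + 4) + C

Let u = 3*r**2 - 4*r - 4, so du = (6*r - 4) dr.
Rewriting, the integral becomes 5·∫ cos(u) du = 5·sin(u).
Substituting back, u = 3*r**2 - 4*r - 4.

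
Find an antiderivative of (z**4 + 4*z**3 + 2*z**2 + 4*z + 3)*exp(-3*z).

(-27*z**4 - 144*z**3 - 198*z**2 - 240*z - 161)*exp(-3*z)/81 + C

Use integration by parts with u = z**4 + 4*z**3 + 2*z**2 + 4*z + 3, dv = exp(-3*z) dz, so v = -exp(-3*z)/3.
Apply parts 4 times (tabular method): alternate signs, differentiate u down to 0, integrate dv up.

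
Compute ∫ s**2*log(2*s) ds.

Use integration by parts with u = log(2*s), dv = s**2 ds.
Then du = 1/s ds and v = s**3/3.

s**3*(log(s) + log(2))/3 - s**3/9 + C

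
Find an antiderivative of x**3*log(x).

Use integration by parts with u = log(x), dv = x**3 dx.
Then du = 1/x dx and v = x**4/4.

x**4*log(x)/4 - x**4/16 + C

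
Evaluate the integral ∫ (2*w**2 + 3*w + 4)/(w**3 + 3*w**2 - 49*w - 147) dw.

Factor the denominator: (w - 7)*(w + 3)*(w + 7).
Partial-fraction decomposition: 81/(56*(w + 7)) - 13/(40*(w + 3)) + 123/(140*(w - 7)).
Integrate each term: A/(w−a) contributes A·log|w−a|.

123*log(w - 7)/140 - 13*log(w + 3)/40 + 81*log(w + 7)/56 + C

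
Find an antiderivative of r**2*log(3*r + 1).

Use integration by parts with u = log(3*r + 1), dv = r**2 dr.
Then du = 3/(3*r + 1) dr and v = r**3/3.

r**3*log(3*r + 1)/3 - r**3/9 + r**2/18 - r/27 + log(3*r + 1)/81 + C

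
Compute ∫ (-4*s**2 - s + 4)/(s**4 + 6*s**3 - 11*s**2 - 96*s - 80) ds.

-8*log(s - 4)/45 - log(s + 1)/60 - 7*log(s + 4)/3 + 91*log(s + 5)/36 + C

Factor the denominator: (s - 4)*(s + 1)*(s + 4)*(s + 5).
Partial-fraction decomposition: 91/(36*(s + 5)) - 7/(3*(s + 4)) - 1/(60*(s + 1)) - 8/(45*(s - 4)).
Integrate each term: A/(s−a) contributes A·log|s−a|.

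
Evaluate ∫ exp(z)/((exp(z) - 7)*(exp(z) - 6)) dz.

Let u = e^z, du = e^z dz.
The integral becomes ∫ du/((u-6)(u-7)); decompose into partial fractions.

log(exp(z) - 7) - log(exp(z) - 6) + C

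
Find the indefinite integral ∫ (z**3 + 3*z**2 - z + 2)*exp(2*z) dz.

(4*z**3 + 6*z**2 - 10*z + 13)*exp(2*z)/8 + C

Use integration by parts with u = z**3 + 3*z**2 - z + 2, dv = exp(2*z) dz, so v = exp(2*z)/2.
Apply parts 3 times (tabular method): alternate signs, differentiate u down to 0, integrate dv up.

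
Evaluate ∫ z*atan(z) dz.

Use integration by parts with u = arctan(z), dv = z dz.
Then du = 1/(z**2 + 1) dz.

z**2*atan(z)/2 - z/2 + atan(z)/2 + C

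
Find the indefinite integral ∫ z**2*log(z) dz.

Use integration by parts with u = log(z), dv = z**2 dz.
Then du = 1/z dz and v = z**3/3.

z**3*log(z)/3 - z**3/9 + C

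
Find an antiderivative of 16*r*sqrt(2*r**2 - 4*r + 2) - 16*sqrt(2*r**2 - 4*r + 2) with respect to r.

8*(2*r**2 - 4*r + 2)**(3/2)/3 + C

Let u = 2*r**2 - 4*r + 2, so du = (4*r - 4) dr.
Rewriting, the integral becomes 4·∫ √u du = 4·(2/3)u^(3/2).
Substituting back, u = 2*r**2 - 4*r + 2.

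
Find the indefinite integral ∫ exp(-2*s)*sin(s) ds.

Let I denote the integral. Integrate by parts with u = sin(s), dv = exp(-2*s) ds, so v = -exp(-2*s)/2: I = -exp(-2*s)*sin(s)/2 + (1/2)·∫ exp(-2*s)*cos(s) ds.
Apply parts again with u = cos(s), dv = exp(-2*s) ds: ∫ exp(-2*s)*cos(s) ds = -exp(-2*s)*cos(s)/2 − (1/2)·I. Substituting back brings back I: I = -exp(-2*s)*sin(s)/2 - exp(-2*s)*cos(s)/4 − (1/4)·I.
Solving for I: (1 + 1/4)·I equals the remaining terms, so I = (4/5)·(-exp(-2*s)*sin(s)/2 - exp(-2*s)*cos(s)/4).

-2*exp(-2*s)*sin(s)/5 - exp(-2*s)*cos(s)/5 + C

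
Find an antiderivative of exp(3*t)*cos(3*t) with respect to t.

exp(3*t)*sin(3*t)/6 + exp(3*t)*cos(3*t)/6 + C

Let I denote the integral. Integrate by parts with u = cos(3*t), dv = exp(3*t) dt, so v = exp(3*t)/3: I = exp(3*t)*cos(3*t)/3 + ∫ exp(3*t)*sin(3*t) dt.
Apply parts again with u = sin(3*t), dv = exp(3*t) dt: ∫ exp(3*t)*sin(3*t) dt = exp(3*t)*sin(3*t)/3 − I. Substituting back brings back I: I = exp(3*t)*sin(3*t)/3 + exp(3*t)*cos(3*t)/3 − I.
Solving for I: (1 + 1)·I equals the remaining terms, so I = (1/2)·(exp(3*t)*sin(3*t)/3 + exp(3*t)*cos(3*t)/3).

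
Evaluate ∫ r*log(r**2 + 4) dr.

Let u = r**2 + 4, so du = (2*r) dr.
The integral becomes (1/2)·∫ log(u) du; integrate by parts with u′=log(u), dv′=du.

r**2*log(r**2 + 4)/2 - r**2/2 + 2*log(r**2 + 4) + C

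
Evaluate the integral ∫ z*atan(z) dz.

Use integration by parts with u = arctan(z), dv = z dz.
Then du = 1/(z**2 + 1) dz.

z**2*atan(z)/2 - z/2 + atan(z)/2 + C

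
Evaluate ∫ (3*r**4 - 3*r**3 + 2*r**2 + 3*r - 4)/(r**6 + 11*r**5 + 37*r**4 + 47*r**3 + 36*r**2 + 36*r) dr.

-log(r)/9 - 7*log(r + 2)/4 + 329*log(r + 3)/90 - 2293*log(r + 6)/1332 - 27*log(r**2 + 1)/740 + 51*atan(r)/370 + C

Factor the denominator: r*(r + 2)*(r + 3)*(r + 6)*(r**2 + 1).
Partial-fraction decomposition: -3*(9*r - 17)/(370*(r**2 + 1)) - 2293/(1332*(r + 6)) + 329/(90*(r + 3)) - 7/(4*(r + 2)) - 1/(9*r).
Integrate each term; A/(r−a) gives A·log|r−a|; the (Br+D)/(r²+p²) term gives a log and an atan.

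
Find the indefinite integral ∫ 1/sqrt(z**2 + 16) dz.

Substitute z = 4·tan(θ), so dz = 4·sec(θ)^2 dθ and the radical becomes sqrt(z**2 + 16) = 4·sec(θ) by the Pythagorean identity.
Integrate the resulting trig expression in θ, then back-substitute tan(θ) = z/4, sec(θ) = sqrt(z**2 + 16)/4 (absorbing any constant into C).

log(z + sqrt(z**2 + 16)) + C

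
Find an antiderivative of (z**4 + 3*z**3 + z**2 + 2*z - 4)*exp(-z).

Use integration by parts with u = z**4 + 3*z**3 + z**2 + 2*z - 4, dv = exp(-z) dz, so v = -exp(-z).
Apply parts 4 times (tabular method): alternate signs, differentiate u down to 0, integrate dv up.

(-z**4 - 7*z**3 - 22*z**2 - 46*z - 42)*exp(-z) + C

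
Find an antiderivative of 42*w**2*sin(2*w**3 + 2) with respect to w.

-7*cos(2*w**3 + 2) + C

Let u = 2*w**3 + 2, so du = (6*w**2) dw.
Rewriting, the integral becomes 7·∫ sin(u) du = 7·-cos(u).
Substituting back, u = 2*w**3 + 2.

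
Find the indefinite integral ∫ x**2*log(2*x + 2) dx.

x**3*log(2*x + 2)/3 - x**3/9 + x**2/6 - x/3 + log(x + 1)/3 + C

Use integration by parts with u = log(2*x + 2), dv = x**2 dx.
Then du = 2/(2*x + 2) dx and v = x**3/3.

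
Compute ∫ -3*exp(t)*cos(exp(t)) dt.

Let u = exp(t), so du = (exp(t)) dt.
Rewriting, the integral becomes -3·∫ cos(u) du = -3·sin(u).
Substituting back, u = exp(t).

-3*sin(exp(t)) + C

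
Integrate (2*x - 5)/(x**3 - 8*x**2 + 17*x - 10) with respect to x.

Factor the denominator: (x - 5)*(x - 2)*(x - 1).
Partial-fraction decomposition: -3/(4*(x - 1)) + 1/(3*(x - 2)) + 5/(12*(x - 5)).
Integrate each term: A/(x−a) contributes A·log|x−a|.

5*log(x - 5)/12 + log(x - 2)/3 - 3*log(x - 1)/4 + C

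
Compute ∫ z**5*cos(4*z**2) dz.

Let u = z², du = 2z dz; rewrite as (1/2)∫ u^2·cos(4u) du.
Now integrate by parts 2 times.

z**4*sin(4*z**2)/8 + z**2*cos(4*z**2)/16 - sin(4*z**2)/64 + C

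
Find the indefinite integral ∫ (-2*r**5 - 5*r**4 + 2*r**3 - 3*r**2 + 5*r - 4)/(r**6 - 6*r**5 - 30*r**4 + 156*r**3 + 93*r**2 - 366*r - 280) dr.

Factor the denominator: (r - 7)*(r - 4)*(r - 2)*(r + 1)**2*(r + 5).
Partial-fraction decomposition: -2771/(12096*(r + 5)) - 2407/(57600*(r + 1)) + 17/(480*(r + 1)**2) - 67/(315*(r - 2)) + 1616/(675*(r - 4)) - 45049/(11520*(r - 7)).
Integrate each term; A/(r−a) gives A·log|r−a|; A/(r−a)² gives −A/(r−a).

-45049*log(r - 7)/11520 + 1616*log(r - 4)/675 - 67*log(r - 2)/315 - 2407*log(r + 1)/57600 - 2771*log(r + 5)/12096 - 17/(480*r + 480) + C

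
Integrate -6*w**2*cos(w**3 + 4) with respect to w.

Let u = w**3 + 4, so du = (3*w**2) dw.
Rewriting, the integral becomes -2·∫ cos(u) du = -2·sin(u).
Substituting back, u = w**3 + 4.

-2*sin(w**3 + 4) + C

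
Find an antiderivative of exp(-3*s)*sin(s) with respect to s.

Let I denote the integral. Integrate by parts with u = sin(s), dv = exp(-3*s) ds, so v = -exp(-3*s)/3: I = -exp(-3*s)*sin(s)/3 + (1/3)·∫ exp(-3*s)*cos(s) ds.
Apply parts again with u = cos(s), dv = exp(-3*s) ds: ∫ exp(-3*s)*cos(s) ds = -exp(-3*s)*cos(s)/3 − (1/3)·I. Substituting back brings back I: I = -exp(-3*s)*sin(s)/3 - exp(-3*s)*cos(s)/9 − (1/9)·I.
Solving for I: (1 + 1/9)·I equals the remaining terms, so I = (9/10)·(-exp(-3*s)*sin(s)/3 - exp(-3*s)*cos(s)/9).

-3*exp(-3*s)*sin(s)/10 - exp(-3*s)*cos(s)/10 + C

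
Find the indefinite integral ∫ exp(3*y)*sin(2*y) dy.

3*exp(3*y)*sin(2*y)/13 - 2*exp(3*y)*cos(2*y)/13 + C

Let I denote the integral. Integrate by parts with u = sin(2*y), dv = exp(3*y) dy, so v = exp(3*y)/3: I = exp(3*y)*sin(2*y)/3 − (2/3)·∫ exp(3*y)*cos(2*y) dy.
Apply parts again with u = cos(2*y), dv = exp(3*y) dy: ∫ exp(3*y)*cos(2*y) dy = exp(3*y)*cos(2*y)/3 + (2/3)·I. Substituting back brings back I: I = exp(3*y)*sin(2*y)/3 - 2*exp(3*y)*cos(2*y)/9 − (4/9)·I.
Solving for I: (1 + 4/9)·I equals the remaining terms, so I = (9/13)·(exp(3*y)*sin(2*y)/3 - 2*exp(3*y)*cos(2*y)/9).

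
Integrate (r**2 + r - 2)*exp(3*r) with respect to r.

(9*r**2 + 3*r - 19)*exp(3*r)/27 + C

Use integration by parts with u = r**2 + r - 2, dv = exp(3*r) dr, so v = exp(3*r)/3.
Apply parts 2 times (tabular method): alternate signs, differentiate u down to 0, integrate dv up.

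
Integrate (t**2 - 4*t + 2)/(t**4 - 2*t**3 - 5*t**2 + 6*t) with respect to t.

log(t)/3 - log(t - 3)/30 + log(t - 1)/6 - 7*log(t + 2)/15 + C

Factor the denominator: t*(t - 3)*(t - 1)*(t + 2).
Partial-fraction decomposition: -7/(15*(t + 2)) + 1/(6*(t - 1)) - 1/(30*(t - 3)) + 1/(3*t).
Integrate each term: A/(t−a) contributes A·log|t−a|.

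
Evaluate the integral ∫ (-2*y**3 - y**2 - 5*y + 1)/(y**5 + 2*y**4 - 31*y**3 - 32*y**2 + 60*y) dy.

log(y)/60 - 299*log(y - 5)/1540 + log(y - 1)/12 - 23*log(y + 2)/168 + 61*log(y + 6)/264 + C

Factor the denominator: y*(y - 5)*(y - 1)*(y + 2)*(y + 6).
Partial-fraction decomposition: 61/(264*(y + 6)) - 23/(168*(y + 2)) + 1/(12*(y - 1)) - 299/(1540*(y - 5)) + 1/(60*y).
Integrate each term: A/(y−a) contributes A·log|y−a|.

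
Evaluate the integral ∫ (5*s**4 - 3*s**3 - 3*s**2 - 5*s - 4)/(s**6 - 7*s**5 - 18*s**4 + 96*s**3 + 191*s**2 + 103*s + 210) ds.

Factor the denominator: (s - 7)*(s - 5)*(s + 2)*(s + 3)*(s**2 + 1).
Partial-fraction decomposition: -(9*s - 7)/(650*(s**2 + 1)) - 47/(80*(s + 3)) + 14/(45*(s + 2)) - 189/(208*(s - 5)) + 1079/(900*(s - 7)).
Integrate each term; A/(s−a) gives A·log|s−a|; the (Bs+D)/(s²+p²) term gives a log and an atan.

1079*log(s - 7)/900 - 189*log(s - 5)/208 + 14*log(s + 2)/45 - 47*log(s + 3)/80 - 9*log(s**2 + 1)/1300 + 7*atan(s)/650 + C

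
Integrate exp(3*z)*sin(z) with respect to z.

Let I denote the integral. Integrate by parts with u = sin(z), dv = exp(3*z) dz, so v = exp(3*z)/3: I = exp(3*z)*sin(z)/3 − (1/3)·∫ exp(3*z)*cos(z) dz.
Apply parts again with u = cos(z), dv = exp(3*z) dz: ∫ exp(3*z)*cos(z) dz = exp(3*z)*cos(z)/3 + (1/3)·I. Substituting back brings back I: I = exp(3*z)*sin(z)/3 - exp(3*z)*cos(z)/9 − (1/9)·I.
Solving for I: (1 + 1/9)·I equals the remaining terms, so I = (9/10)·(exp(3*z)*sin(z)/3 - exp(3*z)*cos(z)/9).

3*exp(3*z)*sin(z)/10 - exp(3*z)*cos(z)/10 + C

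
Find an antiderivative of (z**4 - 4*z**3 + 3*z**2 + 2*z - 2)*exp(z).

Use integration by parts with u = z**4 - 4*z**3 + 3*z**2 + 2*z - 2, dv = exp(z) dz, so v = exp(z).
Apply parts 4 times (tabular method): alternate signs, differentiate u down to 0, integrate dv up.

(z**4 - 8*z**3 + 27*z**2 - 52*z + 50)*exp(z) + C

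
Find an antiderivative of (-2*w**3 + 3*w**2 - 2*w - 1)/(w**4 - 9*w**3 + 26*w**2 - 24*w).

Factor the denominator: w*(w - 4)*(w - 3)*(w - 2).
Partial-fraction decomposition: -9/(4*(w - 2)) + 34/(3*(w - 3)) - 89/(8*(w - 4)) + 1/(24*w).
Integrate each term: A/(w−a) contributes A·log|w−a|.

log(w)/24 - 89*log(w - 4)/8 + 34*log(w - 3)/3 - 9*log(w - 2)/4 + C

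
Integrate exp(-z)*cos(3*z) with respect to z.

Let I denote the integral. Integrate by parts with u = cos(3*z), dv = exp(-z) dz, so v = -exp(-z): I = -exp(-z)*cos(3*z) − 3·∫ exp(-z)*sin(3*z) dz.
Apply parts again with u = sin(3*z), dv = exp(-z) dz: ∫ exp(-z)*sin(3*z) dz = -exp(-z)*sin(3*z) + 3·I. Substituting back brings back I: I = 3*exp(-z)*sin(3*z) - exp(-z)*cos(3*z) − 9·I.
Solving for I: (1 + 9)·I equals the remaining terms, so I = (1/10)·(3*exp(-z)*sin(3*z) - exp(-z)*cos(3*z)).

3*exp(-z)*sin(3*z)/10 - exp(-z)*cos(3*z)/10 + C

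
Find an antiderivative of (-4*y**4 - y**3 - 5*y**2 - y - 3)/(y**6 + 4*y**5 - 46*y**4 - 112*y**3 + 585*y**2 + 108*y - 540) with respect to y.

-1379*log(y - 5)/2904 + 67*log(y - 3)/216 - log(y - 1)/56 + log(y + 1)/120 + 19919*log(y + 6)/114345 + 49/(33*y + 198) + C

Factor the denominator: (y - 5)*(y - 3)*(y - 1)*(y + 1)*(y + 6)**2.
Partial-fraction decomposition: 19919/(114345*(y + 6)) - 49/(33*(y + 6)**2) + 1/(120*(y + 1)) - 1/(56*(y - 1)) + 67/(216*(y - 3)) - 1379/(2904*(y - 5)).
Integrate each term; A/(y−a) gives A·log|y−a|; A/(y−a)² gives −A/(y−a).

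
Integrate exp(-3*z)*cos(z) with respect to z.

exp(-3*z)*sin(z)/10 - 3*exp(-3*z)*cos(z)/10 + C

Let I denote the integral. Integrate by parts with u = cos(z), dv = exp(-3*z) dz, so v = -exp(-3*z)/3: I = -exp(-3*z)*cos(z)/3 − (1/3)·∫ exp(-3*z)*sin(z) dz.
Apply parts again with u = sin(z), dv = exp(-3*z) dz: ∫ exp(-3*z)*sin(z) dz = -exp(-3*z)*sin(z)/3 + (1/3)·I. Substituting back brings back I: I = exp(-3*z)*sin(z)/9 - exp(-3*z)*cos(z)/3 − (1/9)·I.
Solving for I: (1 + 1/9)·I equals the remaining terms, so I = (9/10)·(exp(-3*z)*sin(z)/9 - exp(-3*z)*cos(z)/3).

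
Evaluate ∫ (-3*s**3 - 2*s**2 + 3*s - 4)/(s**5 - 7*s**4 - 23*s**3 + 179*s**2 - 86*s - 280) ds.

-37*log(s - 7)/48 + 4*log(s - 4)/5 - log(s - 2)/7 + log(s + 1)/80 + 17*log(s + 5)/168 + C

Factor the denominator: (s - 7)*(s - 4)*(s - 2)*(s + 1)*(s + 5).
Partial-fraction decomposition: 17/(168*(s + 5)) + 1/(80*(s + 1)) - 1/(7*(s - 2)) + 4/(5*(s - 4)) - 37/(48*(s - 7)).
Integrate each term: A/(s−a) contributes A·log|s−a|.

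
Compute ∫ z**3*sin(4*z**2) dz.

-z**2*cos(4*z**2)/8 + sin(4*z**2)/32 + C

Let u = z², du = 2z dz; rewrite as (1/2)∫ u^1·sin(4u) du.
Now integrate by parts 1 time.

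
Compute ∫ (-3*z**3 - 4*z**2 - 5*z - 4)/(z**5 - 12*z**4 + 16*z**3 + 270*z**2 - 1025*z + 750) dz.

Factor the denominator: (z - 6)*(z - 5)**2*(z - 1)*(z + 5).
Partial-fraction decomposition: 37/(825*(z + 5)) + 1/(30*(z - 1)) + 747/(50*(z - 5)) + 63/(5*(z - 5)**2) - 826/(55*(z - 6)).
Integrate each term; A/(z−a) gives A·log|z−a|; A/(z−a)² gives −A/(z−a).

-826*log(z - 6)/55 + 747*log(z - 5)/50 + log(z - 1)/30 + 37*log(z + 5)/825 - 63/(5*z - 25) + C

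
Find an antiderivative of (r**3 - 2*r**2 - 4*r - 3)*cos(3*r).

Use integration by parts with u = r**3 - 2*r**2 - 4*r - 3, dv = cos(3*r) dr, so v = sin(3*r)/3.
Apply parts 3 times (tabular method): alternate signs, differentiate u down to 0, integrate dv up.

r**3*sin(3*r)/3 - 2*r**2*sin(3*r)/3 + r**2*cos(3*r)/3 - 14*r*sin(3*r)/9 - 4*r*cos(3*r)/9 - 23*sin(3*r)/27 - 14*cos(3*r)/27 + C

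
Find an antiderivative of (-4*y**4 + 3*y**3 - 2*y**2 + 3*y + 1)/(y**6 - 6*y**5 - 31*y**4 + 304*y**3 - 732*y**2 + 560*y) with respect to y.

Factor the denominator: y*(y - 5)*(y - 4)*(y - 2)**2*(y + 7).
Partial-fraction decomposition: 10751/(74844*(y + 7)) - 955/(972*(y - 2)) - 41/(108*(y - 2)**2) + 851/(176*(y - 4)) - 2159/(540*(y - 5)) + 1/(560*y).
Integrate each term; A/(y−a) gives A·log|y−a|; A/(y−a)² gives −A/(y−a).

log(y)/560 - 2159*log(y - 5)/540 + 851*log(y - 4)/176 - 955*log(y - 2)/972 + 10751*log(y + 7)/74844 + 41/(108*y - 216) + C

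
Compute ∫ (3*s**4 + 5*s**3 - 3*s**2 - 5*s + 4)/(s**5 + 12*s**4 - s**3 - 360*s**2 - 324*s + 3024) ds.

Factor the denominator: (s - 4)*(s - 3)*(s + 6)**2*(s + 7).
Partial-fraction decomposition: 538/(11*(s + 7)) - 94001/(2025*(s + 6)) + 1367/(45*(s + 6)**2) - 34/(81*(s - 3)) + 256/(275*(s - 4)).
Integrate each term; A/(s−a) gives A·log|s−a|; A/(s−a)² gives −A/(s−a).

256*log(s - 4)/275 - 34*log(s - 3)/81 - 94001*log(s + 6)/2025 + 538*log(s + 7)/11 - 1367/(45*s + 270) + C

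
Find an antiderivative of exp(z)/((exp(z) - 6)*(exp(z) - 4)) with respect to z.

Let u = e^z, du = e^z dz.
The integral becomes ∫ du/((u-6)(u-4)); decompose into partial fractions.

log(exp(z) - 6)/2 - log(exp(z) - 4)/2 + C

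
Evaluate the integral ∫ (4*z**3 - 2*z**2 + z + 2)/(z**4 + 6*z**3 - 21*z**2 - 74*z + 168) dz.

Factor the denominator: (z - 3)*(z - 2)*(z + 4)*(z + 7).
Partial-fraction decomposition: 295/(54*(z + 7)) - 145/(63*(z + 4)) - 14/(27*(z - 2)) + 19/(14*(z - 3)).
Integrate each term: A/(z−a) contributes A·log|z−a|.

19*log(z - 3)/14 - 14*log(z - 2)/27 - 145*log(z + 4)/63 + 295*log(z + 7)/54 + C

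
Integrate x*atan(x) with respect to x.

Use integration by parts with u = arctan(x), dv = x dx.
Then du = 1/(x**2 + 1) dx.

x**2*atan(x)/2 - x/2 + atan(x)/2 + C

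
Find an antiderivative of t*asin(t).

Use integration by parts with u = arcsin(t), dv = t dt.
Then du = 1/sqrt(-t**2 + 1) dt.

t**2*asin(t)/2 + t*sqrt(-t**2 + 1)/4 - asin(t)/4 + C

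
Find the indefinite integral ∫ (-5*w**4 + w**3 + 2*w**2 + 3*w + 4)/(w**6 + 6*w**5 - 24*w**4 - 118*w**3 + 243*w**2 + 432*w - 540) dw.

Factor the denominator: (w - 3)**2*(w - 1)*(w + 2)*(w + 5)*(w + 6).
Partial-fraction decomposition: 3319/(1134*(w + 6)) - 3211/(1152*(w + 5)) + 41/(450*(w + 2)) + 5/(504*(w - 1)) - 62341/(259200*(w - 3)) - 347/(720*(w - 3)**2).
Integrate each term; A/(w−a) gives A·log|w−a|; A/(w−a)² gives −A/(w−a).

-62341*log(w - 3)/259200 + 5*log(w - 1)/504 + 41*log(w + 2)/450 - 3211*log(w + 5)/1152 + 3319*log(w + 6)/1134 + 347/(720*w - 2160) + C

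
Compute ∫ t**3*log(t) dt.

t**4*log(t)/4 - t**4/16 + C

Use integration by parts with u = log(t), dv = t**3 dt.
Then du = 1/t dt and v = t**4/4.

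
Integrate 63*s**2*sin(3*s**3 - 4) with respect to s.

-7*cos(3*s**3 - 4) + C

Let u = 3*s**3 - 4, so du = (9*s**2) ds.
Rewriting, the integral becomes 7·∫ sin(u) du = 7·-cos(u).
Substituting back, u = 3*s**3 - 4.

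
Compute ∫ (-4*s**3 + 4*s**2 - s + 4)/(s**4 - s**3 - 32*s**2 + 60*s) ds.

Factor the denominator: s*(s - 5)*(s - 2)*(s + 6).
Partial-fraction decomposition: -509/(264*(s + 6)) + 7/(24*(s - 2)) - 401/(165*(s - 5)) + 1/(15*s).
Integrate each term: A/(s−a) contributes A·log|s−a|.

log(s)/15 - 401*log(s - 5)/165 + 7*log(s - 2)/24 - 509*log(s + 6)/264 + C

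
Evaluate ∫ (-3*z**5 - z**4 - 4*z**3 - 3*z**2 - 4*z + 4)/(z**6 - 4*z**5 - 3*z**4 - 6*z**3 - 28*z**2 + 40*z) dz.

log(z)/10 - 1513*log(z - 5)/580 + 11*log(z - 1)/60 - log(z + 2)/3 - 99*log(z**2 + 4)/580 - 117*atan(z/2)/290 + C

Factor the denominator: z*(z - 5)*(z - 1)*(z + 2)*(z**2 + 4).
Partial-fraction decomposition: -9*(11*z + 26)/(290*(z**2 + 4)) - 1/(3*(z + 2)) + 11/(60*(z - 1)) - 1513/(580*(z - 5)) + 1/(10*z).
Integrate each term; A/(z−a) gives A·log|z−a|; the (Bz+D)/(z²+p²) term gives a log and an atan.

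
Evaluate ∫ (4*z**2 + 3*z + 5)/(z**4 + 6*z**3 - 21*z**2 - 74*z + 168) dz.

5*log(z - 3)/7 - log(z - 2)/2 + 19*log(z + 4)/42 - 2*log(z + 7)/3 + C

Factor the denominator: (z - 3)*(z - 2)*(z + 4)*(z + 7).
Partial-fraction decomposition: -2/(3*(z + 7)) + 19/(42*(z + 4)) - 1/(2*(z - 2)) + 5/(7*(z - 3)).
Integrate each term: A/(z−a) contributes A·log|z−a|.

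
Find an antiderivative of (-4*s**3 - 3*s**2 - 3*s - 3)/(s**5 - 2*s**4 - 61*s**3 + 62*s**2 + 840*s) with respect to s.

Factor the denominator: s*(s - 7)*(s - 5)*(s + 4)*(s + 6).
Partial-fraction decomposition: 257/(572*(s + 6)) - 217/(792*(s + 4)) + 593/(990*(s - 5)) - 1543/(2002*(s - 7)) - 1/(280*s).
Integrate each term: A/(s−a) contributes A·log|s−a|.

-log(s)/280 - 1543*log(s - 7)/2002 + 593*log(s - 5)/990 - 217*log(s + 4)/792 + 257*log(s + 6)/572 + C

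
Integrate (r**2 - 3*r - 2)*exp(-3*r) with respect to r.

(-9*r**2 + 21*r + 25)*exp(-3*r)/27 + C

Use integration by parts with u = r**2 - 3*r - 2, dv = exp(-3*r) dr, so v = -exp(-3*r)/3.
Apply parts 2 times (tabular method): alternate signs, differentiate u down to 0, integrate dv up.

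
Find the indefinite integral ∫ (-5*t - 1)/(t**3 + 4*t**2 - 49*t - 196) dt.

Factor the denominator: (t - 7)*(t + 4)*(t + 7).
Partial-fraction decomposition: 17/(21*(t + 7)) - 19/(33*(t + 4)) - 18/(77*(t - 7)).
Integrate each term: A/(t−a) contributes A·log|t−a|.

-18*log(t - 7)/77 - 19*log(t + 4)/33 + 17*log(t + 7)/21 + C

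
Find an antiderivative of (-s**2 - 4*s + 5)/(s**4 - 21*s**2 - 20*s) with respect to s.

Factor the denominator: s*(s - 5)*(s + 1)*(s + 4).
Partial-fraction decomposition: -5/(108*(s + 4)) + 4/(9*(s + 1)) - 4/(27*(s - 5)) - 1/(4*s).
Integrate each term: A/(s−a) contributes A·log|s−a|.

-log(s)/4 - 4*log(s - 5)/27 + 4*log(s + 1)/9 - 5*log(s + 4)/108 + C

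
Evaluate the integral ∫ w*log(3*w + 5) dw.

w**2*log(3*w + 5)/2 - w**2/4 + 5*w/6 - 25*log(3*w + 5)/18 + C

Use integration by parts with u = log(3*w + 5), dv = w dw.
Then du = 3/(3*w + 5) dw and v = w**2/2.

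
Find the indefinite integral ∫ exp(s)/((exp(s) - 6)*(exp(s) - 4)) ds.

Let u = e^s, du = e^s ds.
The integral becomes ∫ du/((u-4)(u-6)); decompose into partial fractions.

log(exp(s) - 6)/2 - log(exp(s) - 4)/2 + C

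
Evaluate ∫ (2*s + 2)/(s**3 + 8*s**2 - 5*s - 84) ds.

Factor the denominator: (s - 3)*(s + 4)*(s + 7).
Partial-fraction decomposition: -2/(5*(s + 7)) + 2/(7*(s + 4)) + 4/(35*(s - 3)).
Integrate each term: A/(s−a) contributes A·log|s−a|.

4*log(s - 3)/35 + 2*log(s + 4)/7 - 2*log(s + 7)/5 + C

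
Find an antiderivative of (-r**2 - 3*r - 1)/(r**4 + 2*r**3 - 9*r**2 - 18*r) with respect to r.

Factor the denominator: r*(r - 3)*(r + 2)*(r + 3).
Partial-fraction decomposition: 1/(18*(r + 3)) + 1/(10*(r + 2)) - 19/(90*(r - 3)) + 1/(18*r).
Integrate each term: A/(r−a) contributes A·log|r−a|.

-19*log(r - 3)/90 + log(r + 2)/10 + log(r**2 + 3*r)/18 + C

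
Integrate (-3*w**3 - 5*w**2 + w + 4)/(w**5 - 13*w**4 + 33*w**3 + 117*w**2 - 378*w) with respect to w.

-2*log(w)/189 - 1263*log(w - 7)/280 + 409*log(w - 6)/81 - 119*log(w - 3)/216 + 37*log(w + 3)/1620 + C

Factor the denominator: w*(w - 7)*(w - 6)*(w - 3)*(w + 3).
Partial-fraction decomposition: 37/(1620*(w + 3)) - 119/(216*(w - 3)) + 409/(81*(w - 6)) - 1263/(280*(w - 7)) - 2/(189*w).
Integrate each term: A/(w−a) contributes A·log|w−a|.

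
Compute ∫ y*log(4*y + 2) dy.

y**2*log(4*y + 2)/2 - y**2/4 + y/4 - log(2*y + 1)/8 + C

Use integration by parts with u = log(4*y + 2), dv = y dy.
Then du = 4/(4*y + 2) dy and v = y**2/2.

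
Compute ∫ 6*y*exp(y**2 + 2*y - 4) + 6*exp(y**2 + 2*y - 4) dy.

3*exp(y**2 + 2*y - 4) + C

Let u = y**2 + 2*y - 4, so du = (2*y + 2) dy.
Rewriting, the integral becomes 3·∫ e^u du = 3·e^u.
Substituting back, u = y**2 + 2*y - 4.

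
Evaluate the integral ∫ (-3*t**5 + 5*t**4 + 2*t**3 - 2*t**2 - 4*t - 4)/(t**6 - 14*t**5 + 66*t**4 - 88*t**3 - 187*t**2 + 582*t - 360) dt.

-3037*log(t - 5)/56 + 286*log(t - 4)/3 - 4401*log(t - 3)/100 - log(t - 1)/24 - 26*log(t + 2)/525 + 76/(5*t - 15) + C

Factor the denominator: (t - 5)*(t - 4)*(t - 3)**2*(t - 1)*(t + 2).
Partial-fraction decomposition: -26/(525*(t + 2)) - 1/(24*(t - 1)) - 4401/(100*(t - 3)) - 76/(5*(t - 3)**2) + 286/(3*(t - 4)) - 3037/(56*(t - 5)).
Integrate each term; A/(t−a) gives A·log|t−a|; A/(t−a)² gives −A/(t−a).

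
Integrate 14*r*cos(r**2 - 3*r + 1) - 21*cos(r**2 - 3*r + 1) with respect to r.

7*sin(r**2 - 3*r + 1) + C

Let u = r**2 - 3*r + 1, so du = (2*r - 3) dr.
Rewriting, the integral becomes 7·∫ cos(u) du = 7·sin(u).
Substituting back, u = r**2 - 3*r + 1.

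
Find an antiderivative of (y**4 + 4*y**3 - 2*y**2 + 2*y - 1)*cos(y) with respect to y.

Use integration by parts with u = y**4 + 4*y**3 - 2*y**2 + 2*y - 1, dv = cos(y) dy, so v = sin(y).
Apply parts 4 times (tabular method): alternate signs, differentiate u down to 0, integrate dv up.

y**4*sin(y) + 4*y**3*sin(y) + 4*y**3*cos(y) - 14*y**2*sin(y) + 12*y**2*cos(y) - 22*y*sin(y) - 28*y*cos(y) + 27*sin(y) - 22*cos(y) + C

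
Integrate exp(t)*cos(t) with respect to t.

exp(t)*sin(t)/2 + exp(t)*cos(t)/2 + C

Let I denote the integral. Integrate by parts with u = cos(t), dv = exp(t) dt, so v = exp(t): I = exp(t)*cos(t) + ∫ exp(t)*sin(t) dt.
Apply parts again with u = sin(t), dv = exp(t) dt: ∫ exp(t)*sin(t) dt = exp(t)*sin(t) − I. Substituting back brings back I: I = exp(t)*sin(t) + exp(t)*cos(t) − I.
Solving for I: (1 + 1)·I equals the remaining terms, so I = (1/2)·(exp(t)*sin(t) + exp(t)*cos(t)).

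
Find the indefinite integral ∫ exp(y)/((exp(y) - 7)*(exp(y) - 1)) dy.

log(exp(y) - 7)/6 - log(exp(y) - 1)/6 + C

Let u = e^y, du = e^y dy.
The integral becomes ∫ du/((u-7)(u-1)); decompose into partial fractions.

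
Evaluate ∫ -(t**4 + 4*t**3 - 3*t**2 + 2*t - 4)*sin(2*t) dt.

t**4*cos(2*t)/2 - t**3*sin(2*t) + 2*t**3*cos(2*t) - 3*t**2*sin(2*t) - 3*t**2*cos(2*t) + 3*t*sin(2*t) - 2*t*cos(2*t) + sin(2*t) - cos(2*t)/2 + C

Use integration by parts with u = t**4 + 4*t**3 - 3*t**2 + 2*t - 4, dv = -sin(2*t) dt, so v = cos(2*t)/2.
Apply parts 4 times (tabular method): alternate signs, differentiate u down to 0, integrate dv up.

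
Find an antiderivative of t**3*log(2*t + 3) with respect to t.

Use integration by parts with u = log(2*t + 3), dv = t**3 dt.
Then du = 2/(2*t + 3) dt and v = t**4/4.

t**4*log(2*t + 3)/4 - t**4/16 + t**3/8 - 9*t**2/32 + 27*t/32 - 81*log(2*t + 3)/64 + C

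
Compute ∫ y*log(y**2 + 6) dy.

Let u = y**2 + 6, so du = (2*y) dy.
The integral becomes (1/2)·∫ log(u) du; integrate by parts with u′=log(u), dv′=du.

y**2*log(y**2 + 6)/2 - y**2/2 + 3*log(y**2 + 6) + C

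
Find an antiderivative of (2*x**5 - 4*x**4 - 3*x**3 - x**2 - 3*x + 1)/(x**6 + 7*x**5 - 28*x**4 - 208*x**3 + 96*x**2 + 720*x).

Factor the denominator: x*(x - 5)*(x - 2)*(x + 2)*(x + 6)**2.
Partial-fraction decomposition: 893129/(557568*(x + 6)) - 20105/(2112*(x + 6)**2) + 101/(896*(x + 2)) + 11/(512*(x - 2)) + 1112/(4235*(x - 5)) + 1/(720*x).
Integrate each term; A/(x−a) gives A·log|x−a|; A/(x−a)² gives −A/(x−a).

log(x)/720 + 1112*log(x - 5)/4235 + 11*log(x - 2)/512 + 101*log(x + 2)/896 + 893129*log(x + 6)/557568 + 20105/(2112*x + 12672) + C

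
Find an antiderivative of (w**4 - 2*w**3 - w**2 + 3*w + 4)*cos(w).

Use integration by parts with u = w**4 - 2*w**3 - w**2 + 3*w + 4, dv = cos(w) dw, so v = sin(w).
Apply parts 4 times (tabular method): alternate signs, differentiate u down to 0, integrate dv up.

w**4*sin(w) - 2*w**3*sin(w) + 4*w**3*cos(w) - 13*w**2*sin(w) - 6*w**2*cos(w) + 15*w*sin(w) - 26*w*cos(w) + 30*sin(w) + 15*cos(w) + C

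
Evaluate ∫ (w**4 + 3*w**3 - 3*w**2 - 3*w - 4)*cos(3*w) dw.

w**4*sin(3*w)/3 + w**3*sin(3*w) + 4*w**3*cos(3*w)/9 - 13*w**2*sin(3*w)/9 + w**2*cos(3*w) - 5*w*sin(3*w)/3 - 26*w*cos(3*w)/27 - 82*sin(3*w)/81 - 5*cos(3*w)/9 + C

Use integration by parts with u = w**4 + 3*w**3 - 3*w**2 - 3*w - 4, dv = cos(3*w) dw, so v = sin(3*w)/3.
Apply parts 4 times (tabular method): alternate signs, differentiate u down to 0, integrate dv up.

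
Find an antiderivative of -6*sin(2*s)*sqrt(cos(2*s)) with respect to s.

2*cos(2*s)**(3/2) + C

Let u = cos(2*s), so du = (-2*sin(2*s)) ds.
Rewriting, the integral becomes 3·∫ √u du = 3·(2/3)u^(3/2).
Substituting back, u = cos(2*s).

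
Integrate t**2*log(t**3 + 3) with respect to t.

Let u = t**3 + 3, so du = (3*t**2) dt.
The integral becomes (1/3)·∫ log(u) du; integrate by parts with u′=log(u), dv′=du.

t**3*log(t**3 + 3)/3 - t**3/3 + log(t**3 + 3) + C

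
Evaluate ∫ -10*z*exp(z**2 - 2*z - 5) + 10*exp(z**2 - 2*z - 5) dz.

-5*exp(z**2 - 2*z - 5) + C

Let u = z**2 - 2*z - 5, so du = (2*z - 2) dz.
Rewriting, the integral becomes -5·∫ e^u du = -5·e^u.
Substituting back, u = z**2 - 2*z - 5.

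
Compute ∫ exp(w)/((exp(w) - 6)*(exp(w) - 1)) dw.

log(exp(w) - 6)/5 - log(exp(w) - 1)/5 + C

Let u = e^w, du = e^w dw.
The integral becomes ∫ du/((u-6)(u-1)); decompose into partial fractions.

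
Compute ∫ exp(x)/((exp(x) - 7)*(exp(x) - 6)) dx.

log(exp(x) - 7) - log(exp(x) - 6) + C

Let u = e^x, du = e^x dx.
The integral becomes ∫ du/((u-6)(u-7)); decompose into partial fractions.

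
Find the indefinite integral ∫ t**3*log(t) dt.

t**4*log(t)/4 - t**4/16 + C

Use integration by parts with u = log(t), dv = t**3 dt.
Then du = 1/t dt and v = t**4/4.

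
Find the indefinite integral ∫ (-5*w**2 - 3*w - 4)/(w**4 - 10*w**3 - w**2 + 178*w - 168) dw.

Factor the denominator: (w - 7)*(w - 6)*(w - 1)*(w + 4).
Partial-fraction decomposition: 36/(275*(w + 4)) - 2/(25*(w - 1)) + 101/(25*(w - 6)) - 45/(11*(w - 7)).
Integrate each term: A/(w−a) contributes A·log|w−a|.

-45*log(w - 7)/11 + 101*log(w - 6)/25 - 2*log(w - 1)/25 + 36*log(w + 4)/275 + C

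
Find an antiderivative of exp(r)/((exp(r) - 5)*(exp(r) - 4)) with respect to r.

Let u = e^r, du = e^r dr.
The integral becomes ∫ du/((u-4)(u-5)); decompose into partial fractions.

log(exp(r) - 5) - log(exp(r) - 4) + C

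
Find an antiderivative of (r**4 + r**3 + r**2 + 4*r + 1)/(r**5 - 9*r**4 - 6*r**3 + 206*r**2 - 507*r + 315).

1411*log(r - 7)/576 - 385*log(r - 3)/256 - log(r - 1)/18 + 253*log(r + 5)/2304 + 65/(32*r - 96) + C

Factor the denominator: (r - 7)*(r - 3)**2*(r - 1)*(r + 5).
Partial-fraction decomposition: 253/(2304*(r + 5)) - 1/(18*(r - 1)) - 385/(256*(r - 3)) - 65/(32*(r - 3)**2) + 1411/(576*(r - 7)).
Integrate each term; A/(r−a) gives A·log|r−a|; A/(r−a)² gives −A/(r−a).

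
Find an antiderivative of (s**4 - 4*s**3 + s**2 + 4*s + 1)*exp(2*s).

(s**4 - 6*s**3 + 10*s**2 - 6*s + 4)*exp(2*s)/2 + C

Use integration by parts with u = s**4 - 4*s**3 + s**2 + 4*s + 1, dv = exp(2*s) ds, so v = exp(2*s)/2.
Apply parts 4 times (tabular method): alternate signs, differentiate u down to 0, integrate dv up.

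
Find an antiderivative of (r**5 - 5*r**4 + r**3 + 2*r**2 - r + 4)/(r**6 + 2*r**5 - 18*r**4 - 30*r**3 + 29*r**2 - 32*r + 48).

-20*log(r - 4)/357 - log(r - 1)/60 - 65*log(r + 3)/28 + 291*log(r + 4)/85 - log(r**2 + 1)/68 - atan(r)/34 + C

Factor the denominator: (r - 4)*(r - 1)*(r + 3)*(r + 4)*(r**2 + 1).
Partial-fraction decomposition: -(r + 1)/(34*(r**2 + 1)) + 291/(85*(r + 4)) - 65/(28*(r + 3)) - 1/(60*(r - 1)) - 20/(357*(r - 4)).
Integrate each term; A/(r−a) gives A·log|r−a|; the (Br+D)/(r²+p²) term gives a log and an atan.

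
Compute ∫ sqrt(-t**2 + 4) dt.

t*sqrt(-t**2 + 4)/2 + 2*asin(t/2) + C

Substitute t = 2·sin(θ), so dt = 2·cos(θ) dθ and the radical becomes sqrt(-t**2 + 4) = 2·cos(θ) by the Pythagorean identity.
Integrate the resulting trig expression in θ, then back-substitute θ = asin(t/2), sin(θ) = t/2, cos(θ) = sqrt(-t**2 + 4)/2 (absorbing any constant into C).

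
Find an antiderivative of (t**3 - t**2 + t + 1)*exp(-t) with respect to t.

Use integration by parts with u = t**3 - t**2 + t + 1, dv = exp(-t) dt, so v = -exp(-t).
Apply parts 3 times (tabular method): alternate signs, differentiate u down to 0, integrate dv up.

(-t**3 - 2*t**2 - 5*t - 6)*exp(-t) + C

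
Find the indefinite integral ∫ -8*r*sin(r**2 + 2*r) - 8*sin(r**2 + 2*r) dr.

4*cos(r**2 + 2*r) + C

Let u = r**2 + 2*r, so du = (2*r + 2) dr.
Rewriting, the integral becomes -4·∫ sin(u) du = -4·-cos(u).
Substituting back, u = r**2 + 2*r.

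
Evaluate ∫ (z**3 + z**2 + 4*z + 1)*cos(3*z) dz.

Use integration by parts with u = z**3 + z**2 + 4*z + 1, dv = cos(3*z) dz, so v = sin(3*z)/3.
Apply parts 3 times (tabular method): alternate signs, differentiate u down to 0, integrate dv up.

z**3*sin(3*z)/3 + z**2*sin(3*z)/3 + z**2*cos(3*z)/3 + 10*z*sin(3*z)/9 + 2*z*cos(3*z)/9 + 7*sin(3*z)/27 + 10*cos(3*z)/27 + C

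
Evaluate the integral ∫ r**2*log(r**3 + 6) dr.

r**3*log(r**3 + 6)/3 - r**3/3 + 2*log(r**3 + 6) + C

Let u = r**3 + 6, so du = (3*r**2) dr.
The integral becomes (1/3)·∫ log(u) du; integrate by parts with u′=log(u), dv′=du.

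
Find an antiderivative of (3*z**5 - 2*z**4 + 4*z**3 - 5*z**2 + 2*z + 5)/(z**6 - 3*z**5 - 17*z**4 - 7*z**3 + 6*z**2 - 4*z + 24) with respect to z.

21437*log(z - 6)/11840 - 7*log(z - 1)/90 + 17851*log(z + 2)/14400 + 51*log(z**2 + 1)/3700 + 343*atan(z)/1850 + 179/(120*z + 240) + C

Factor the denominator: (z - 6)*(z - 1)*(z + 2)**2*(z**2 + 1).
Partial-fraction decomposition: (51*z + 343)/(1850*(z**2 + 1)) + 17851/(14400*(z + 2)) - 179/(120*(z + 2)**2) - 7/(90*(z - 1)) + 21437/(11840*(z - 6)).
Integrate each term; A/(z−a) gives A·log|z−a|; the (Bz+D)/(z²+p²) term gives a log and an atan.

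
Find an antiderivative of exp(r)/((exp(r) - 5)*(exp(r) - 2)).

log(exp(r) - 5)/3 - log(exp(r) - 2)/3 + C

Let u = e^r, du = e^r dr.
The integral becomes ∫ du/((u-2)(u-5)); decompose into partial fractions.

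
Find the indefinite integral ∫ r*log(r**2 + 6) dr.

Let u = r**2 + 6, so du = (2*r) dr.
The integral becomes (1/2)·∫ log(u) du; integrate by parts with u′=log(u), dv′=du.

r**2*log(r**2 + 6)/2 - r**2/2 + 3*log(r**2 + 6) + C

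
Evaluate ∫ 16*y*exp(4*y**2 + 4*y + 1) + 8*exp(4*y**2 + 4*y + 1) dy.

Let u = 4*y**2 + 4*y + 1, so du = (8*y + 4) dy.
Rewriting, the integral becomes 2·∫ e^u du = 2·e^u.
Substituting back, u = 4*y**2 + 4*y + 1.

2*exp(4*y**2 + 4*y + 1) + C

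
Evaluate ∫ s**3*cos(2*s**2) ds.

s**2*sin(2*s**2)/4 + cos(2*s**2)/8 + C

Let u = s², du = 2s ds; rewrite as (1/2)∫ u^1·cos(2u) du.
Now integrate by parts 1 time.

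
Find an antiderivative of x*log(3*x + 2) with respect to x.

Use integration by parts with u = log(3*x + 2), dv = x dx.
Then du = 3/(3*x + 2) dx and v = x**2/2.

x**2*log(3*x + 2)/2 - x**2/4 + x/3 - 2*log(3*x + 2)/9 + C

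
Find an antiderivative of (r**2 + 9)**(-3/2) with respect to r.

Substitute r = 3·tan(θ), so dr = 3·sec(θ)^2 dθ and the radical becomes sqrt(r**2 + 9) = 3·sec(θ) by the Pythagorean identity.
Integrate the resulting trig expression in θ, then back-substitute tan(θ) = r/3, sec(θ) = sqrt(r**2 + 9)/3 (absorbing any constant into C).

r/(9*sqrt(r**2 + 9)) + C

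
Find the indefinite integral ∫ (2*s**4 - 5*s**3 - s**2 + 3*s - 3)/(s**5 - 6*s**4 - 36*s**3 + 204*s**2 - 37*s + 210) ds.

764*log(s - 7)/325 - 153*log(s - 5)/143 + 3615*log(s + 6)/5291 + 216*log(s**2 + 1)/12025 - 76*atan(s)/12025 + C

Factor the denominator: (s - 7)*(s - 5)*(s + 6)*(s**2 + 1).
Partial-fraction decomposition: 4*(108*s - 19)/(12025*(s**2 + 1)) + 3615/(5291*(s + 6)) - 153/(143*(s - 5)) + 764/(325*(s - 7)).
Integrate each term; A/(s−a) gives A·log|s−a|; the (Bs+D)/(s²+p²) term gives a log and an atan.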